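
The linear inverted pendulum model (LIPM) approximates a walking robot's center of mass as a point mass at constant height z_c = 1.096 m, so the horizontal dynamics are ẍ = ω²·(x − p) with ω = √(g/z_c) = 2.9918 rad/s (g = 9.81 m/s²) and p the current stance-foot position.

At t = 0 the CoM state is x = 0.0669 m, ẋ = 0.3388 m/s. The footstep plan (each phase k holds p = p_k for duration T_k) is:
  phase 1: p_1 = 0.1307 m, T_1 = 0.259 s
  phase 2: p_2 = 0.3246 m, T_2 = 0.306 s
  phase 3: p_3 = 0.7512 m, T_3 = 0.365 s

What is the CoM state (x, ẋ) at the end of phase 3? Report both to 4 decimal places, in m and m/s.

phase 1: p=0.1307, T=0.259, ωT=0.774876, cosh=1.315542, sinh=0.854781; start (x,ẋ)=(0.066900, 0.338800) → end (x,ẋ)=(0.143566, 0.282548)
phase 2: p=0.3246, T=0.306, ωT=0.915491, cosh=1.449161, sinh=1.048840; start (x,ẋ)=(0.143566, 0.282548) → end (x,ẋ)=(0.161306, -0.158612)
phase 3: p=0.7512, T=0.365, ωT=1.092007, cosh=1.657896, sinh=1.322354; start (x,ẋ)=(0.161306, -0.158612) → end (x,ẋ)=(-0.296888, -2.596710)

x = -0.2969, ẋ = -2.5967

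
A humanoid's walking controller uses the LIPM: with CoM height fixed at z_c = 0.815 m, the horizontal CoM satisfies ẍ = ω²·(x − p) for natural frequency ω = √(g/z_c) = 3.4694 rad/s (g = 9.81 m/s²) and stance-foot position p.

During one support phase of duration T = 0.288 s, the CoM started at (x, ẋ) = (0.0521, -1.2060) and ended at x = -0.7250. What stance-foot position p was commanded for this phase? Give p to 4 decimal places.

ωT = 3.4694·0.288 = 0.999187; cosh(ωT) = 1.542126, sinh(ωT) = 1.173947
x(T) = p + (x₀−p)·cosh(ωT) + (ẋ₀/ω)·sinh(ωT) ⇒ p·(1 − cosh) = x(T) − x₀·cosh − (ẋ₀/ω)·sinh
numerator   = -0.7250 − (0.0521)·1.542126 − (-1.2060/3.4694)·1.173947 = -0.397268
denominator = 1 − 1.542126 = -0.542126
p = -0.397268 / -0.542126 = 0.7328

p = 0.7328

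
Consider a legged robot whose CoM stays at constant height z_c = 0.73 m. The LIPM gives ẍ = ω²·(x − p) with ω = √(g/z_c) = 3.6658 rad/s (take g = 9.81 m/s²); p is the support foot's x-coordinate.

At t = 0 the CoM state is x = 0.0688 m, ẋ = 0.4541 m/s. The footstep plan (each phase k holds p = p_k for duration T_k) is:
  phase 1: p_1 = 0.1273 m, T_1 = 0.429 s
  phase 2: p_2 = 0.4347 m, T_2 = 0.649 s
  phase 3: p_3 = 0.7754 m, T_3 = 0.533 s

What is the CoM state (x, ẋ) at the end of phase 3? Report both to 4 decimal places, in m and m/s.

phase 1: p=0.1273, T=0.429, ωT=1.572628, cosh=2.513398, sinh=2.305899; start (x,ẋ)=(0.068800, 0.454100) → end (x,ẋ)=(0.265909, 0.646836)
phase 2: p=0.4347, T=0.649, ωT=2.379104, cosh=5.443931, sinh=5.351297; start (x,ẋ)=(0.265909, 0.646836) → end (x,ẋ)=(0.460057, 0.210189)
phase 3: p=0.7754, T=0.533, ωT=1.953871, cosh=3.598838, sinh=3.457113; start (x,ẋ)=(0.460057, 0.210189) → end (x,ẋ)=(-0.161245, -3.239934)

x = -0.1612, ẋ = -3.2399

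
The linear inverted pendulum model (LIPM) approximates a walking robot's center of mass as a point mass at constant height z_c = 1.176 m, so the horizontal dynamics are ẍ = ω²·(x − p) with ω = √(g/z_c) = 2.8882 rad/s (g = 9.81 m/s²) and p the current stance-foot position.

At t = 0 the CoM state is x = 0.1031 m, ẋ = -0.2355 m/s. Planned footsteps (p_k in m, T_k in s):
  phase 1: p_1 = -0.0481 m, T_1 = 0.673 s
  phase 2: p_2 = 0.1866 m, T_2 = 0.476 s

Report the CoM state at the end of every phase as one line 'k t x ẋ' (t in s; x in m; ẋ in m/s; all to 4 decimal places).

1 0.6730 0.2119 0.6546
2 1.1490 0.6591 1.5119

phase 1: p=-0.0481, T=0.673, ωT=1.943759, cosh=3.564060, sinh=3.420895; start (x,ẋ)=(0.103100, -0.235500) → end (x,ẋ)=(0.211851, 0.654555)
phase 2: p=0.1866, T=0.476, ωT=1.374783, cosh=2.103557, sinh=1.850662; start (x,ẋ)=(0.211851, 0.654555) → end (x,ẋ)=(0.659133, 1.511859)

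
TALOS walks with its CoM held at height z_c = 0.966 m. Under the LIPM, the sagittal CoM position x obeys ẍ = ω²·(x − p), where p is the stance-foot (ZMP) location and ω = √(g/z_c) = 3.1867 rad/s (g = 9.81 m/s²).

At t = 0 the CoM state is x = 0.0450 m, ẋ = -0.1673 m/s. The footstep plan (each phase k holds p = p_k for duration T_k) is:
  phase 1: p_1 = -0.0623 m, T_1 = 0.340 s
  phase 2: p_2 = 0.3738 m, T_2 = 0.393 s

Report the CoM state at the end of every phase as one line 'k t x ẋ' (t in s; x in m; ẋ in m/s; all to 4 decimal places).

1 0.3400 0.0457 0.1718
2 0.7330 -0.1604 -1.3544

phase 1: p=-0.0623, T=0.340, ωT=1.083478, cosh=1.646678, sinh=1.308261; start (x,ẋ)=(0.045000, -0.167300) → end (x,ẋ)=(0.045706, 0.171848)
phase 2: p=0.3738, T=0.393, ωT=1.252373, cosh=1.892231, sinh=1.606405; start (x,ẋ)=(0.045706, 0.171848) → end (x,ẋ)=(-0.160402, -1.354382)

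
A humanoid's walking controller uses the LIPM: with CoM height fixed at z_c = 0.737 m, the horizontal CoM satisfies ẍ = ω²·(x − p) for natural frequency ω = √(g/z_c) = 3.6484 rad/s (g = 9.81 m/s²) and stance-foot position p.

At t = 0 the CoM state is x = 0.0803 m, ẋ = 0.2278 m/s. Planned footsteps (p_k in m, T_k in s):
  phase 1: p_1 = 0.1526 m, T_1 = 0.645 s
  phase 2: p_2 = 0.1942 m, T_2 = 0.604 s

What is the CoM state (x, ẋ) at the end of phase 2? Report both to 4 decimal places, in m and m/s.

x = -0.4670, ẋ = -2.3905

phase 1: p=0.1526, T=0.645, ωT=2.353218, cosh=5.307215, sinh=5.212152; start (x,ẋ)=(0.080300, 0.227800) → end (x,ẋ)=(0.094326, -0.165874)
phase 2: p=0.1942, T=0.604, ωT=2.203634, cosh=4.584134, sinh=4.473733; start (x,ẋ)=(0.094326, -0.165874) → end (x,ẋ)=(-0.467032, -2.390523)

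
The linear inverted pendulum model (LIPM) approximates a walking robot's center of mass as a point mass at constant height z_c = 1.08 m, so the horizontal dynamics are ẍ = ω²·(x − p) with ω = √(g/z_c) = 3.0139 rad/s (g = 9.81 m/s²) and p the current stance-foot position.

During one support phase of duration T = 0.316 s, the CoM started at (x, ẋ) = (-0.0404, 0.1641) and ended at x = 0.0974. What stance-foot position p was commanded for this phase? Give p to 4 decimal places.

ωT = 3.0139·0.316 = 0.952392; cosh(ωT) = 1.488860, sinh(ωT) = 1.103043
x(T) = p + (x₀−p)·cosh(ωT) + (ẋ₀/ω)·sinh(ωT) ⇒ p·(1 − cosh) = x(T) − x₀·cosh − (ẋ₀/ω)·sinh
numerator   = 0.0974 − (-0.0404)·1.488860 − (0.1641/3.0139)·1.103043 = 0.097492
denominator = 1 − 1.488860 = -0.488860
p = 0.097492 / -0.488860 = -0.1994

p = -0.1994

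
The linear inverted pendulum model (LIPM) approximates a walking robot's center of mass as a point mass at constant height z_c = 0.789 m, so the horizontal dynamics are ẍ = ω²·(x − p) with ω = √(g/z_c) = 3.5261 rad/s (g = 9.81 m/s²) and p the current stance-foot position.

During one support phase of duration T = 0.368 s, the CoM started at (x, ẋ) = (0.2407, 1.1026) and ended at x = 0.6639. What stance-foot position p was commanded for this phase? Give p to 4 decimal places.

p = 0.3508

ωT = 3.5261·0.368 = 1.297605; cosh(ωT) = 1.966852, sinh(ωT) = 1.693667
x(T) = p + (x₀−p)·cosh(ωT) + (ẋ₀/ω)·sinh(ωT) ⇒ p·(1 − cosh) = x(T) − x₀·cosh − (ẋ₀/ω)·sinh
numerator   = 0.6639 − (0.2407)·1.966852 − (1.1026/3.5261)·1.693667 = -0.339125
denominator = 1 − 1.966852 = -0.966852
p = -0.339125 / -0.966852 = 0.3508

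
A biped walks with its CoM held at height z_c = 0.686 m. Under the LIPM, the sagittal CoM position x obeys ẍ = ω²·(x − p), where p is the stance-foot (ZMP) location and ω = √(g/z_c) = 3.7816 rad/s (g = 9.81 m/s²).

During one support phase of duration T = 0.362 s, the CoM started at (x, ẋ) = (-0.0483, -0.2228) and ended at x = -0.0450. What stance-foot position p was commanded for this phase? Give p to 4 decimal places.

ωT = 3.7816·0.362 = 1.368939; cosh(ωT) = 2.092777, sinh(ωT) = 1.838401
x(T) = p + (x₀−p)·cosh(ωT) + (ẋ₀/ω)·sinh(ωT) ⇒ p·(1 − cosh) = x(T) − x₀·cosh − (ẋ₀/ω)·sinh
numerator   = -0.0450 − (-0.0483)·2.092777 − (-0.2228/3.7816)·1.838401 = 0.164394
denominator = 1 − 2.092777 = -1.092777
p = 0.164394 / -1.092777 = -0.1504

p = -0.1504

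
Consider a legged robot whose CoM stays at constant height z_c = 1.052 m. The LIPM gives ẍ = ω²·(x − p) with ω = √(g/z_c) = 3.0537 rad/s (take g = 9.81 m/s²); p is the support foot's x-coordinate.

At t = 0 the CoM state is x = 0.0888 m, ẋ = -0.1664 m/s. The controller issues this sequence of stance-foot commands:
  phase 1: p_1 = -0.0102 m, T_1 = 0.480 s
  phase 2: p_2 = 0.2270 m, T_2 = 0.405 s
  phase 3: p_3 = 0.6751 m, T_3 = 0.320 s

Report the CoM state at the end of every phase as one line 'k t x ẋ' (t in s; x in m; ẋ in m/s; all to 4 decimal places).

1 0.4800 0.1039 0.2402
2 0.8850 0.1212 -0.1443
3 1.2050 -0.2189 -2.1476

phase 1: p=-0.0102, T=0.480, ωT=1.465776, cosh=2.280901, sinh=2.050002; start (x,ẋ)=(0.088800, -0.166400) → end (x,ẋ)=(0.103902, 0.240207)
phase 2: p=0.2270, T=0.405, ωT=1.236749, cosh=1.867361, sinh=1.577035; start (x,ẋ)=(0.103902, 0.240207) → end (x,ẋ)=(0.121183, -0.144261)
phase 3: p=0.6751, T=0.320, ωT=0.977184, cosh=1.516667, sinh=1.140297; start (x,ẋ)=(0.121183, -0.144261) → end (x,ẋ)=(-0.218877, -2.147605)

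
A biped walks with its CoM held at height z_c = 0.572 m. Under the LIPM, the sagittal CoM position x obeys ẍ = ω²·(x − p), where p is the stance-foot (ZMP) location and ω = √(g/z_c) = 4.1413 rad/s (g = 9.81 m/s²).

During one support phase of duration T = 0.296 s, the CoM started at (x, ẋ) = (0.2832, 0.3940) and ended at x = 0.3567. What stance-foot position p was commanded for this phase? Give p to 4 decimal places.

p = 0.3709

ωT = 4.1413·0.296 = 1.225825; cosh(ωT) = 1.850245, sinh(ωT) = 1.556730
x(T) = p + (x₀−p)·cosh(ωT) + (ẋ₀/ω)·sinh(ωT) ⇒ p·(1 − cosh) = x(T) − x₀·cosh − (ẋ₀/ω)·sinh
numerator   = 0.3567 − (0.2832)·1.850245 − (0.3940/4.1413)·1.556730 = -0.315395
denominator = 1 − 1.850245 = -0.850245
p = -0.315395 / -0.850245 = 0.3709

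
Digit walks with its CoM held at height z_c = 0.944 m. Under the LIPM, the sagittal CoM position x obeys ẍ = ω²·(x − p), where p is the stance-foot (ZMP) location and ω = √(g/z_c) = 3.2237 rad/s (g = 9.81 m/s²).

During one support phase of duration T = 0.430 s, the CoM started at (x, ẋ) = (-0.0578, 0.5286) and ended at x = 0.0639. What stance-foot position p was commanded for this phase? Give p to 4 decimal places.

p = 0.1073

ωT = 3.2237·0.430 = 1.386191; cosh(ωT) = 2.124806, sinh(ωT) = 1.874780
x(T) = p + (x₀−p)·cosh(ωT) + (ẋ₀/ω)·sinh(ωT) ⇒ p·(1 − cosh) = x(T) − x₀·cosh − (ẋ₀/ω)·sinh
numerator   = 0.0639 − (-0.0578)·2.124806 − (0.5286/3.2237)·1.874780 = -0.120700
denominator = 1 − 2.124806 = -1.124806
p = -0.120700 / -1.124806 = 0.1073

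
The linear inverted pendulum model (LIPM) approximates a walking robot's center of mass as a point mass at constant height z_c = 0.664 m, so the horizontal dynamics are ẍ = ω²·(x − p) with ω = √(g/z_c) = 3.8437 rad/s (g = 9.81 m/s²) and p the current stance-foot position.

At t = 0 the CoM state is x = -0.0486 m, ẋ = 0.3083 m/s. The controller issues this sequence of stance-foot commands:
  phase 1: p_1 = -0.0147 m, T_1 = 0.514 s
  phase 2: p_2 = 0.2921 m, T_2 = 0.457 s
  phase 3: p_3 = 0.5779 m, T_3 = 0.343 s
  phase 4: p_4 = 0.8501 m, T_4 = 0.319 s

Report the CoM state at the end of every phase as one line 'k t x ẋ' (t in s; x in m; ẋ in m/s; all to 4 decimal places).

phase 1: p=-0.0147, T=0.514, ωT=1.975662, cosh=3.675030, sinh=3.536361; start (x,ẋ)=(-0.048600, 0.308300) → end (x,ẋ)=(0.144365, 0.672219)
phase 2: p=0.2921, T=0.457, ωT=1.756571, cosh=2.982588, sinh=2.809952; start (x,ẋ)=(0.144365, 0.672219) → end (x,ẋ)=(0.342896, 0.409324)
phase 3: p=0.5779, T=0.343, ωT=1.318389, cosh=2.002481, sinh=1.734915; start (x,ẋ)=(0.342896, 0.409324) → end (x,ẋ)=(0.292063, -0.747461)
phase 4: p=0.8501, T=0.319, ωT=1.226140, cosh=1.850736, sinh=1.557314; start (x,ẋ)=(0.292063, -0.747461) → end (x,ẋ)=(-0.485520, -4.723674)

1 0.5140 0.1444 0.6722
2 0.9710 0.3429 0.4093
3 1.3140 0.2921 -0.7475
4 1.6330 -0.4855 -4.7237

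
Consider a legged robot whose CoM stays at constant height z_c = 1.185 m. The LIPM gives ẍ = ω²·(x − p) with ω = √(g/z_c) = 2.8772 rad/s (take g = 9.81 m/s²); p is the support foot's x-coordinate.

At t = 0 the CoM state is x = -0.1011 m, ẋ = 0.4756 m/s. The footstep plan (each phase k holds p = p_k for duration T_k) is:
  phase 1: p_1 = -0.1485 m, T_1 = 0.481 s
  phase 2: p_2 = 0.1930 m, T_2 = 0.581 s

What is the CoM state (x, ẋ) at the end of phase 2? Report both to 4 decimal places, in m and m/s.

x = 1.5078, ẋ = 3.9835

phase 1: p=-0.1485, T=0.481, ωT=1.383933, cosh=2.120579, sinh=1.869988; start (x,ẋ)=(-0.101100, 0.475600) → end (x,ẋ)=(0.261124, 1.263575)
phase 2: p=0.1930, T=0.581, ωT=1.671653, cosh=2.754447, sinh=2.566511; start (x,ẋ)=(0.261124, 1.263575) → end (x,ẋ)=(1.507773, 3.983499)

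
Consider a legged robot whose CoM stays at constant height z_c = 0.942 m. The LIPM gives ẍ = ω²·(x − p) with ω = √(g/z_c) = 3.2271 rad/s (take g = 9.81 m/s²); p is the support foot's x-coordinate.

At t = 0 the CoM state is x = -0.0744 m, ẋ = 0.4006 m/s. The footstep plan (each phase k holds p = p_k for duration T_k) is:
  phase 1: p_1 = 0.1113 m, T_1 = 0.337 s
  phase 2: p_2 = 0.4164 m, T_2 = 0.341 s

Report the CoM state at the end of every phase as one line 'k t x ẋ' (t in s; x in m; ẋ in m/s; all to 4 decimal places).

1 0.3370 -0.0322 -0.1262
2 0.6780 -0.3847 -2.1455

phase 1: p=0.1113, T=0.337, ωT=1.087533, cosh=1.651996, sinh=1.314949; start (x,ẋ)=(-0.074400, 0.400600) → end (x,ẋ)=(-0.032243, -0.126223)
phase 2: p=0.4164, T=0.341, ωT=1.100441, cosh=1.669108, sinh=1.336384; start (x,ẋ)=(-0.032243, -0.126223) → end (x,ẋ)=(-0.384704, -2.145517)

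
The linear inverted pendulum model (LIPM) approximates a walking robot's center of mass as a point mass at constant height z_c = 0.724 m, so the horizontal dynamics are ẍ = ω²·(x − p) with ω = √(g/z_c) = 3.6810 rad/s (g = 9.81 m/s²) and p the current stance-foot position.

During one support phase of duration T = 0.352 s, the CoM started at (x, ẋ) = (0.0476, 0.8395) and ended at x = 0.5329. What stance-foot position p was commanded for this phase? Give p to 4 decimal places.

ωT = 3.6810·0.352 = 1.295712; cosh(ωT) = 1.963650, sinh(ωT) = 1.689947
x(T) = p + (x₀−p)·cosh(ωT) + (ẋ₀/ω)·sinh(ωT) ⇒ p·(1 − cosh) = x(T) − x₀·cosh − (ẋ₀/ω)·sinh
numerator   = 0.5329 − (0.0476)·1.963650 − (0.8395/3.6810)·1.689947 = 0.054016
denominator = 1 − 1.963650 = -0.963650
p = 0.054016 / -0.963650 = -0.0561

p = -0.0561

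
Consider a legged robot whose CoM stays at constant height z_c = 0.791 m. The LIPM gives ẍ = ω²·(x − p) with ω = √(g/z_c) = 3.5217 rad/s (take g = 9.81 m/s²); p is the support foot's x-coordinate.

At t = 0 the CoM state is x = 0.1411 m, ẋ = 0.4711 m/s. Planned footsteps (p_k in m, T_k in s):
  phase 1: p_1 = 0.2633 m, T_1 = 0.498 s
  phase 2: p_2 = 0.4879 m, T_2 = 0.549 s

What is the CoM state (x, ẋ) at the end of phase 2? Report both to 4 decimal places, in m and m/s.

phase 1: p=0.2633, T=0.498, ωT=1.753807, cosh=2.974832, sinh=2.801718; start (x,ẋ)=(0.141100, 0.471100) → end (x,ẋ)=(0.274563, 0.195719)
phase 2: p=0.4879, T=0.549, ωT=1.933413, cosh=3.528860, sinh=3.384206; start (x,ẋ)=(0.274563, 0.195719) → end (x,ẋ)=(-0.076858, -1.851918)

x = -0.0769, ẋ = -1.8519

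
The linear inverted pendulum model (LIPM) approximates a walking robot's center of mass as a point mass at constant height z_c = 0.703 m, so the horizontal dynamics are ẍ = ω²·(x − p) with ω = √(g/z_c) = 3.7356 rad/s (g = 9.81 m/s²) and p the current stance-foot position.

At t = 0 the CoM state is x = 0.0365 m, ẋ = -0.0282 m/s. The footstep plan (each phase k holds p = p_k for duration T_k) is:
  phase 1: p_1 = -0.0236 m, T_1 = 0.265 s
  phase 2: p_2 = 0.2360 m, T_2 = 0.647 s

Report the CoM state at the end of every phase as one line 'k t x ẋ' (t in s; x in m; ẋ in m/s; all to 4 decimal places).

1 0.2650 0.0597 0.2172
2 0.9120 -0.4370 -2.4358

phase 1: p=-0.0236, T=0.265, ωT=0.989934, cosh=1.531329, sinh=1.159728; start (x,ẋ)=(0.036500, -0.028200) → end (x,ẋ)=(0.059678, 0.217187)
phase 2: p=0.2360, T=0.647, ωT=2.416933, cosh=5.650309, sinh=5.561114; start (x,ẋ)=(0.059678, 0.217187) → end (x,ẋ)=(-0.436952, -2.435758)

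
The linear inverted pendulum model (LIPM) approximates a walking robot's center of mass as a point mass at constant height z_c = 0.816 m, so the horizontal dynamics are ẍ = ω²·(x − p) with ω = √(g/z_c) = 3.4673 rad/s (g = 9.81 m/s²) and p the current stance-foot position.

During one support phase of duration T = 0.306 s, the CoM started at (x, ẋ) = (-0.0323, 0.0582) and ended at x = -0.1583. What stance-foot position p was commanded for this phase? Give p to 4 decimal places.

p = 0.2062

ωT = 3.4673·0.306 = 1.060994; cosh(ωT) = 1.617676, sinh(ωT) = 1.271565
x(T) = p + (x₀−p)·cosh(ωT) + (ẋ₀/ω)·sinh(ωT) ⇒ p·(1 − cosh) = x(T) − x₀·cosh − (ẋ₀/ω)·sinh
numerator   = -0.1583 − (-0.0323)·1.617676 − (0.0582/3.4673)·1.271565 = -0.127393
denominator = 1 − 1.617676 = -0.617676
p = -0.127393 / -0.617676 = 0.2062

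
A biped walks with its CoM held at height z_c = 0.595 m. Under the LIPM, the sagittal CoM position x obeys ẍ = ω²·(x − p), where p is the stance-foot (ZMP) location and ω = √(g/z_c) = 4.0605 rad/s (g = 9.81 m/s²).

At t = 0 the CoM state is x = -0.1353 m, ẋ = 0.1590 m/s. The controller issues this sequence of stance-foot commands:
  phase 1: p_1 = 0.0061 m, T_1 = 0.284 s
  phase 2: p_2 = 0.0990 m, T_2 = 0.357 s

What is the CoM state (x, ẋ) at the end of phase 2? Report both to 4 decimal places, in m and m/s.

phase 1: p=0.0061, T=0.284, ωT=1.153182, cosh=1.741945, sinh=1.426314; start (x,ẋ)=(-0.135300, 0.159000) → end (x,ẋ)=(-0.184360, -0.541956)
phase 2: p=0.0990, T=0.357, ωT=1.449599, cosh=2.248034, sinh=2.013369; start (x,ẋ)=(-0.184360, -0.541956) → end (x,ẋ)=(-0.806727, -3.534881)

x = -0.8067, ẋ = -3.5349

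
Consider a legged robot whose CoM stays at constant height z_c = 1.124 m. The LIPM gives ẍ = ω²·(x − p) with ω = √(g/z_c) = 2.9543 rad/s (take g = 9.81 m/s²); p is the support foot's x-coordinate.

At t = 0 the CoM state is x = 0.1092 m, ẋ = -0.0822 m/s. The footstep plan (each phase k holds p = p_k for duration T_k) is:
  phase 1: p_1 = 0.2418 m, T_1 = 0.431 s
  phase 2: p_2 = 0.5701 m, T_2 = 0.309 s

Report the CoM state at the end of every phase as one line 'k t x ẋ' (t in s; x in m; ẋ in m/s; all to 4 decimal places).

phase 1: p=0.2418, T=0.431, ωT=1.273303, cosh=1.926270, sinh=1.646365; start (x,ẋ)=(0.109200, -0.082200) → end (x,ẋ)=(-0.059432, -0.803287)
phase 2: p=0.5701, T=0.309, ωT=0.912879, cosh=1.446426, sinh=1.045059; start (x,ẋ)=(-0.059432, -0.803287) → end (x,ẋ)=(-0.624627, -3.105521)

1 0.4310 -0.0594 -0.8033
2 0.7400 -0.6246 -3.1055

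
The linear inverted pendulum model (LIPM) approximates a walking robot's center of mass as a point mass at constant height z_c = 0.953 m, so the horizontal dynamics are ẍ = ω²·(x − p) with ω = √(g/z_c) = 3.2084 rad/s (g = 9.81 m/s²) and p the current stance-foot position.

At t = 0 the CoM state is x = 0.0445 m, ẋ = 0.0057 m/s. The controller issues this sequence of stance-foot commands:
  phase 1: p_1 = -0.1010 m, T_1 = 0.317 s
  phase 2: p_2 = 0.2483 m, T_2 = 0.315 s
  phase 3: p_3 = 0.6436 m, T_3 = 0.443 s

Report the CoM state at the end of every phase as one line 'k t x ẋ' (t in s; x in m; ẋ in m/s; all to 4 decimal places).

phase 1: p=-0.1010, T=0.317, ωT=1.017063, cosh=1.563358, sinh=1.201703; start (x,ẋ)=(0.044500, 0.005700) → end (x,ẋ)=(0.128604, 0.569893)
phase 2: p=0.2483, T=0.315, ωT=1.010646, cosh=1.555680, sinh=1.191696; start (x,ẋ)=(0.128604, 0.569893) → end (x,ẋ)=(0.273766, 0.428919)
phase 3: p=0.6436, T=0.443, ωT=1.421321, cosh=2.191992, sinh=1.950598; start (x,ẋ)=(0.273766, 0.428919) → end (x,ẋ)=(0.093694, -1.374345)

1 0.3170 0.1286 0.5699
2 0.6320 0.2738 0.4289
3 1.0750 0.0937 -1.3743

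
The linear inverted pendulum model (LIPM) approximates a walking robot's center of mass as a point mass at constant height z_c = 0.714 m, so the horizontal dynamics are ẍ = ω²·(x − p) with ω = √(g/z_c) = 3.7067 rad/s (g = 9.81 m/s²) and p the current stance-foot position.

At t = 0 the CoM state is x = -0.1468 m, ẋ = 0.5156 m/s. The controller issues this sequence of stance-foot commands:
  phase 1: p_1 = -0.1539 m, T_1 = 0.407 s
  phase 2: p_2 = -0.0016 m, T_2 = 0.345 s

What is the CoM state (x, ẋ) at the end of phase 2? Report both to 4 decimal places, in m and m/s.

phase 1: p=-0.1539, T=0.407, ωT=1.508627, cosh=2.370866, sinh=2.149653; start (x,ẋ)=(-0.146800, 0.515600) → end (x,ẋ)=(0.161949, 1.278992)
phase 2: p=-0.0016, T=0.345, ωT=1.278811, cosh=1.935368, sinh=1.657000; start (x,ẋ)=(0.161949, 1.278992) → end (x,ẋ)=(0.886673, 3.479837)

x = 0.8867, ẋ = 3.4798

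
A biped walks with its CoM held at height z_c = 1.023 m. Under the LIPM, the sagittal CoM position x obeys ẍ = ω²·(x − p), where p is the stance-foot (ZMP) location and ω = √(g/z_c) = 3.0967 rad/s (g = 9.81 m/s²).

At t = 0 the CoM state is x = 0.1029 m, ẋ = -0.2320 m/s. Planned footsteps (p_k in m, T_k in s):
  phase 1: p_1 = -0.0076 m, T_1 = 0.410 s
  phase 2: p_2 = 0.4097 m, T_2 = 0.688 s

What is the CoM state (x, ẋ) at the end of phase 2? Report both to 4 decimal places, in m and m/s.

x = -0.8355, ẋ = -3.7217

phase 1: p=-0.0076, T=0.410, ωT=1.269647, cosh=1.920263, sinh=1.639333; start (x,ẋ)=(0.102900, -0.232000) → end (x,ẋ)=(0.081773, 0.115454)
phase 2: p=0.4097, T=0.688, ωT=2.130530, cosh=4.269049, sinh=4.150275; start (x,ẋ)=(0.081773, 0.115454) → end (x,ẋ)=(-0.835502, -3.721691)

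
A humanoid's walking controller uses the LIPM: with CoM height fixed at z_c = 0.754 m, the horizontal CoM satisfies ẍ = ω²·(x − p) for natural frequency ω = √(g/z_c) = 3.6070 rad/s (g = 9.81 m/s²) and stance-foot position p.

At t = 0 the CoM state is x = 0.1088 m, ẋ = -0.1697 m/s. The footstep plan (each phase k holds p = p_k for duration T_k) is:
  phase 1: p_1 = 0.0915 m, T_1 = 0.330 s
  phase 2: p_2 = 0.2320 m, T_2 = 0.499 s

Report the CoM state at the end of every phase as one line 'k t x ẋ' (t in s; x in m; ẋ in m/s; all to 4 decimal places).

1 0.3300 0.0524 -0.2117
2 0.8290 -0.4988 -2.5638

phase 1: p=0.0915, T=0.330, ωT=1.190310, cosh=1.796114, sinh=1.491987; start (x,ẋ)=(0.108800, -0.169700) → end (x,ẋ)=(0.052379, -0.211699)
phase 2: p=0.2320, T=0.499, ωT=1.799893, cosh=3.107158, sinh=2.941842; start (x,ẋ)=(0.052379, -0.211699) → end (x,ẋ)=(-0.498772, -2.563784)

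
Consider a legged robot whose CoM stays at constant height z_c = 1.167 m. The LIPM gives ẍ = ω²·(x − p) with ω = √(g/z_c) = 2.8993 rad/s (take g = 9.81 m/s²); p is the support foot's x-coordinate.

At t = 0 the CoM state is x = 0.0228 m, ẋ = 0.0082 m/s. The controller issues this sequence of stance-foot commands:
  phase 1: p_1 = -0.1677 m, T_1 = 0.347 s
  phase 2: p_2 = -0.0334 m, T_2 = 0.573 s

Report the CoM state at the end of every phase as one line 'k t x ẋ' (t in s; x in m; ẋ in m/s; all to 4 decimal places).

phase 1: p=-0.1677, T=0.347, ωT=1.006057, cosh=1.550227, sinh=1.184569; start (x,ẋ)=(0.022800, 0.008200) → end (x,ẋ)=(0.130969, 0.666969)
phase 2: p=-0.0334, T=0.573, ωT=1.661299, cosh=2.728019, sinh=2.538127; start (x,ẋ)=(0.130969, 0.666969) → end (x,ẋ)=(0.998884, 3.029059)

1 0.3470 0.1310 0.6670
2 0.9200 0.9989 3.0291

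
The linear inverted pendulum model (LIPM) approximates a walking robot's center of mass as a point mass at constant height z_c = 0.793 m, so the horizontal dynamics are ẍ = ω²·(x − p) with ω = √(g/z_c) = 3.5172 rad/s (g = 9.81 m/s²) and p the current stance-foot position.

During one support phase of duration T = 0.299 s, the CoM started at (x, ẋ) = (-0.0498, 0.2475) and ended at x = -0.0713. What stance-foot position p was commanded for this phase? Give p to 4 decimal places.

p = 0.1316

ωT = 3.5172·0.299 = 1.051643; cosh(ωT) = 1.605856, sinh(ωT) = 1.256493
x(T) = p + (x₀−p)·cosh(ωT) + (ẋ₀/ω)·sinh(ωT) ⇒ p·(1 − cosh) = x(T) − x₀·cosh − (ẋ₀/ω)·sinh
numerator   = -0.0713 − (-0.0498)·1.605856 − (0.2475/3.5172)·1.256493 = -0.079746
denominator = 1 − 1.605856 = -0.605856
p = -0.079746 / -0.605856 = 0.1316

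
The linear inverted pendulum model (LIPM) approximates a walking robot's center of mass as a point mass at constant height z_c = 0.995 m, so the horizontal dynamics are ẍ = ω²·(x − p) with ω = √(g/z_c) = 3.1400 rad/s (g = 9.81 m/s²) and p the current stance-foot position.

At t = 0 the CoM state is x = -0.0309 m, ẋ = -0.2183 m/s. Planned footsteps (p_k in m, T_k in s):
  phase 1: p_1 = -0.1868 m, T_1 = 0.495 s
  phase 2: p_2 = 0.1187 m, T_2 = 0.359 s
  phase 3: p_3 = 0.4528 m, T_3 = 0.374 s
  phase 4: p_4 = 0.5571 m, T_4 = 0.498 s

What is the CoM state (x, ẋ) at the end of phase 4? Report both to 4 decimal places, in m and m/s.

phase 1: p=-0.1868, T=0.495, ωT=1.554300, cosh=2.471555, sinh=2.260218; start (x,ẋ)=(-0.030900, -0.218300) → end (x,ẋ)=(0.041380, 0.566895)
phase 2: p=0.1187, T=0.359, ωT=1.127260, cosh=1.705553, sinh=1.381633; start (x,ẋ)=(0.041380, 0.566895) → end (x,ẋ)=(0.236266, 0.631429)
phase 3: p=0.4528, T=0.374, ωT=1.174360, cosh=1.772544, sinh=1.463527; start (x,ẋ)=(0.236266, 0.631429) → end (x,ẋ)=(0.363288, 0.124161)
phase 4: p=0.5571, T=0.498, ωT=1.563720, cosh=2.492956, sinh=2.283601; start (x,ẋ)=(0.363288, 0.124161) → end (x,ẋ)=(0.164233, -1.080200)

x = 0.1642, ẋ = -1.0802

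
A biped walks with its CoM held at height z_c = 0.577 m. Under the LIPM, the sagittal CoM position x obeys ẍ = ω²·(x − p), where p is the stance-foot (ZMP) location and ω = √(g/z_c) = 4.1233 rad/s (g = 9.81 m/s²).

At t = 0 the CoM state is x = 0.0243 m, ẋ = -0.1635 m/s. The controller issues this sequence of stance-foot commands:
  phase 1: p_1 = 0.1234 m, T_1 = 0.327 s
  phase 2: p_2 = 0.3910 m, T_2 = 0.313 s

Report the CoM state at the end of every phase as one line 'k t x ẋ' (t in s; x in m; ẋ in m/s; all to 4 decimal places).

1 0.3270 -0.1515 -1.0698
2 0.6400 -1.1054 -5.8491

phase 1: p=0.1234, T=0.327, ωT=1.348319, cosh=2.055312, sinh=1.795635; start (x,ẋ)=(0.024300, -0.163500) → end (x,ẋ)=(-0.151483, -1.069774)
phase 2: p=0.3910, T=0.313, ωT=1.290593, cosh=1.955024, sinh=1.679917; start (x,ẋ)=(-0.151483, -1.069774) → end (x,ẋ)=(-1.105416, -5.849108)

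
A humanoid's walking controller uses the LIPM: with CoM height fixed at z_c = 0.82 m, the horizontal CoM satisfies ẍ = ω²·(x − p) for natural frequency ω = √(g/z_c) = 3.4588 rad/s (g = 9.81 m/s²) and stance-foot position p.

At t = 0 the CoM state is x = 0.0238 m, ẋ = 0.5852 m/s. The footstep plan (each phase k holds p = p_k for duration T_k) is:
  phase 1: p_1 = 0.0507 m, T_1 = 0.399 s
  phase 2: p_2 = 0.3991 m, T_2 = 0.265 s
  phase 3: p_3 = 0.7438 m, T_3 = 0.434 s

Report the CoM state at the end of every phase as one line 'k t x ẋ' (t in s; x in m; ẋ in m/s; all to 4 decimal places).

1 0.3990 0.3089 1.0635
2 0.6640 0.5912 1.2145
3 1.0980 1.1330 1.7346

phase 1: p=0.0507, T=0.399, ωT=1.380061, cosh=2.113354, sinh=1.861791; start (x,ẋ)=(0.023800, 0.585200) → end (x,ẋ)=(0.308850, 1.063511)
phase 2: p=0.3991, T=0.265, ωT=0.916582, cosh=1.450306, sinh=1.050422; start (x,ẋ)=(0.308850, 1.063511) → end (x,ẋ)=(0.591194, 1.214520)
phase 3: p=0.7438, T=0.434, ωT=1.501119, cosh=2.354794, sinh=2.131914; start (x,ẋ)=(0.591194, 1.214520) → end (x,ẋ)=(1.133042, 1.734646)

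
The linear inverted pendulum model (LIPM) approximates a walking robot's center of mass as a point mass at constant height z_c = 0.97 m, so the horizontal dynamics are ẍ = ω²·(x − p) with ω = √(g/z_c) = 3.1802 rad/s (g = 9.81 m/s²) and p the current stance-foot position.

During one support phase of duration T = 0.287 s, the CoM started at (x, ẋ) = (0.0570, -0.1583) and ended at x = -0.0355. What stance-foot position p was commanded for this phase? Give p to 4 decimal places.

p = 0.1477

ωT = 3.1802·0.287 = 0.912717; cosh(ωT) = 1.446257, sinh(ωT) = 1.044825
x(T) = p + (x₀−p)·cosh(ωT) + (ẋ₀/ω)·sinh(ωT) ⇒ p·(1 − cosh) = x(T) − x₀·cosh − (ẋ₀/ω)·sinh
numerator   = -0.0355 − (0.0570)·1.446257 − (-0.1583/3.1802)·1.044825 = -0.065929
denominator = 1 − 1.446257 = -0.446257
p = -0.065929 / -0.446257 = 0.1477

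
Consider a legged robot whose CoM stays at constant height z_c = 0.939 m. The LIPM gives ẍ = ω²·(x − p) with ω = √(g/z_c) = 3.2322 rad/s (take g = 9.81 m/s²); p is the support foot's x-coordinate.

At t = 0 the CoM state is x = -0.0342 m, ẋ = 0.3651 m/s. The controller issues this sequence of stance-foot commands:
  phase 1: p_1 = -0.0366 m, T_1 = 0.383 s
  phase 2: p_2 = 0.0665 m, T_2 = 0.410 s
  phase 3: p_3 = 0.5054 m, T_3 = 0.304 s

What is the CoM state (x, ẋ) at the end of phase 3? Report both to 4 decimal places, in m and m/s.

x = 1.3115, ẋ = 3.1800

phase 1: p=-0.0366, T=0.383, ωT=1.237933, cosh=1.869230, sinh=1.579247; start (x,ẋ)=(-0.034200, 0.365100) → end (x,ẋ)=(0.146273, 0.694706)
phase 2: p=0.0665, T=0.410, ωT=1.325202, cosh=2.014347, sinh=1.748598; start (x,ẋ)=(0.146273, 0.694706) → end (x,ẋ)=(0.603023, 1.850245)
phase 3: p=0.5054, T=0.304, ωT=0.982589, cosh=1.522852, sinh=1.148511; start (x,ẋ)=(0.603023, 1.850245) → end (x,ẋ)=(1.311520, 3.180045)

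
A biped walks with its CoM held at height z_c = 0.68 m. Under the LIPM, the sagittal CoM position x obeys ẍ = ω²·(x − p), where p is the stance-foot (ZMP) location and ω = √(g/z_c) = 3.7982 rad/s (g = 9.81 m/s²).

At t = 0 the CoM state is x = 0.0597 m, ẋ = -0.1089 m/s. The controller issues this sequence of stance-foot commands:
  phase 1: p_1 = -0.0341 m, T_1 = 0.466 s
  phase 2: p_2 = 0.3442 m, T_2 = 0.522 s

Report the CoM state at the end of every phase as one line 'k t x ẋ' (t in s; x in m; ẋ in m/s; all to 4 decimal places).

phase 1: p=-0.0341, T=0.466, ωT=1.769961, cosh=3.020483, sinh=2.850143; start (x,ẋ)=(0.059700, -0.108900) → end (x,ẋ)=(0.167503, 0.686493)
phase 2: p=0.3442, T=0.522, ωT=1.982660, cosh=3.699870, sinh=3.562167; start (x,ẋ)=(0.167503, 0.686493) → end (x,ẋ)=(0.334278, 0.149262)

1 0.4660 0.1675 0.6865
2 0.9880 0.3343 0.1493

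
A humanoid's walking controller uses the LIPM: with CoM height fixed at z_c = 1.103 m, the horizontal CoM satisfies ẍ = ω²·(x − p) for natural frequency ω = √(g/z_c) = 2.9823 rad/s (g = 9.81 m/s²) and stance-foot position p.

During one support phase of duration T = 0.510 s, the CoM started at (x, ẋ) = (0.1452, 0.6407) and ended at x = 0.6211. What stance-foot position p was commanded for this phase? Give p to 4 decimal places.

p = 0.1396

ωT = 2.9823·0.510 = 1.520973; cosh(ωT) = 2.397588, sinh(ωT) = 2.179088
x(T) = p + (x₀−p)·cosh(ωT) + (ẋ₀/ω)·sinh(ωT) ⇒ p·(1 − cosh) = x(T) − x₀·cosh − (ẋ₀/ω)·sinh
numerator   = 0.6211 − (0.1452)·2.397588 − (0.6407/2.9823)·2.179088 = -0.195172
denominator = 1 − 2.397588 = -1.397588
p = -0.195172 / -1.397588 = 0.1396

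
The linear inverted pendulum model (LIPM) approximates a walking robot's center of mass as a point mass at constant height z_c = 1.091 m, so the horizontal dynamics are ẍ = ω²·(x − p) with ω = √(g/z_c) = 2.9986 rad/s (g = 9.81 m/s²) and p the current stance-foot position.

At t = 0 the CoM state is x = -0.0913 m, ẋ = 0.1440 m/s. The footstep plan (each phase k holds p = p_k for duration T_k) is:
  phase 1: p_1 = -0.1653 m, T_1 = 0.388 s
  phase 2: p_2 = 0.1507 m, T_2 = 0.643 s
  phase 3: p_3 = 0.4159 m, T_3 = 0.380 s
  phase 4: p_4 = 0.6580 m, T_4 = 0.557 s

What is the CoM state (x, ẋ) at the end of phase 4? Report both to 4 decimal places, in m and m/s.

x = 2.0394, ẋ = 4.3348

phase 1: p=-0.1653, T=0.388, ωT=1.163457, cosh=1.756692, sinh=1.444287; start (x,ẋ)=(-0.091300, 0.144000) → end (x,ẋ)=(0.034053, 0.573446)
phase 2: p=0.1507, T=0.643, ωT=1.928100, cosh=3.510928, sinh=3.365503; start (x,ẋ)=(0.034053, 0.573446) → end (x,ẋ)=(0.384774, 0.836152)
phase 3: p=0.4159, T=0.380, ωT=1.139468, cosh=1.722547, sinh=1.402558; start (x,ẋ)=(0.384774, 0.836152) → end (x,ẋ)=(0.753383, 1.309404)
phase 4: p=0.6580, T=0.557, ωT=1.670220, cosh=2.750772, sinh=2.562566; start (x,ẋ)=(0.753383, 1.309404) → end (x,ẋ)=(2.039379, 4.334809)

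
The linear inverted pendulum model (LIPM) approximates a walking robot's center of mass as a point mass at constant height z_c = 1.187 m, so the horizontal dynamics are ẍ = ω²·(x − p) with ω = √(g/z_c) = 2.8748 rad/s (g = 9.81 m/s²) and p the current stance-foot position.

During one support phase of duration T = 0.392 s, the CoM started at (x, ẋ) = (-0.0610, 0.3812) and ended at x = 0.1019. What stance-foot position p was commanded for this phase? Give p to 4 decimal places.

p = -0.0323

ωT = 2.8748·0.392 = 1.126922; cosh(ωT) = 1.705085, sinh(ωT) = 1.381056
x(T) = p + (x₀−p)·cosh(ωT) + (ẋ₀/ω)·sinh(ωT) ⇒ p·(1 − cosh) = x(T) − x₀·cosh − (ẋ₀/ω)·sinh
numerator   = 0.1019 − (-0.0610)·1.705085 − (0.3812/2.8748)·1.381056 = 0.022781
denominator = 1 − 1.705085 = -0.705085
p = 0.022781 / -0.705085 = -0.0323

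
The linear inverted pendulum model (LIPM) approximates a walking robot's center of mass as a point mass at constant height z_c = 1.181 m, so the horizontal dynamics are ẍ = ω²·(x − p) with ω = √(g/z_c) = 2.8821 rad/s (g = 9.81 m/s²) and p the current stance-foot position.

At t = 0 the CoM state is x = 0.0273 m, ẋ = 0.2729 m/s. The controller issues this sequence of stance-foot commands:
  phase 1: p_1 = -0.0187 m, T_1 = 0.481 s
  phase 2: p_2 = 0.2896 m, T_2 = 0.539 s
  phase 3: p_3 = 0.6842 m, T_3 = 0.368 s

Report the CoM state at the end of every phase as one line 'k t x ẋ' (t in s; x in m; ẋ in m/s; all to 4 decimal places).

1 0.4810 0.2566 0.8285
2 1.0200 0.8572 1.8312
3 1.3880 1.7715 3.5951

phase 1: p=-0.0187, T=0.481, ωT=1.386290, cosh=2.124992, sinh=1.874991; start (x,ẋ)=(0.027300, 0.272900) → end (x,ẋ)=(0.256589, 0.828490)
phase 2: p=0.2896, T=0.539, ωT=1.553452, cosh=2.469639, sinh=2.258123; start (x,ẋ)=(0.256589, 0.828490) → end (x,ẋ)=(0.857195, 1.831229)
phase 3: p=0.6842, T=0.368, ωT=1.060613, cosh=1.617192, sinh=1.270948; start (x,ẋ)=(0.857195, 1.831229) → end (x,ẋ)=(1.771502, 3.595130)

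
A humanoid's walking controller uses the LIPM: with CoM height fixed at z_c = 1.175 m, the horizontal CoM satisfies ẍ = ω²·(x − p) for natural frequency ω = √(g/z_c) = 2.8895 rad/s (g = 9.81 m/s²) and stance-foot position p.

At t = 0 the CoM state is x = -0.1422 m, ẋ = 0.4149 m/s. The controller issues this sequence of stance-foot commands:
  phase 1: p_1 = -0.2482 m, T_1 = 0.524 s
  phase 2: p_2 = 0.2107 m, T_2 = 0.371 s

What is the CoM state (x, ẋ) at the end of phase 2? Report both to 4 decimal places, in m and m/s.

phase 1: p=-0.2482, T=0.524, ωT=1.514098, cosh=2.382663, sinh=2.162656; start (x,ẋ)=(-0.142200, 0.414900) → end (x,ẋ)=(0.314896, 1.650960)
phase 2: p=0.2107, T=0.371, ωT=1.072005, cosh=1.631775, sinh=1.289454; start (x,ẋ)=(0.314896, 1.650960) → end (x,ẋ)=(1.117473, 3.082217)

x = 1.1175, ẋ = 3.0822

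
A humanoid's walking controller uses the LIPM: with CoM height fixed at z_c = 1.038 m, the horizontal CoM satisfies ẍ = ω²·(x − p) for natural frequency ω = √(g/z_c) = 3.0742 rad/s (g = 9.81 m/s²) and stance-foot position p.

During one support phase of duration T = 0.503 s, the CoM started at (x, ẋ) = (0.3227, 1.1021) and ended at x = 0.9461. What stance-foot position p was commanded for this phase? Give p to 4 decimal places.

ωT = 3.0742·0.503 = 1.546323; cosh(ωT) = 2.453603, sinh(ωT) = 2.240573
x(T) = p + (x₀−p)·cosh(ωT) + (ẋ₀/ω)·sinh(ωT) ⇒ p·(1 − cosh) = x(T) − x₀·cosh − (ẋ₀/ω)·sinh
numerator   = 0.9461 − (0.3227)·2.453603 − (1.1021/3.0742)·2.240573 = -0.648923
denominator = 1 − 2.453603 = -1.453603
p = -0.648923 / -1.453603 = 0.4464

p = 0.4464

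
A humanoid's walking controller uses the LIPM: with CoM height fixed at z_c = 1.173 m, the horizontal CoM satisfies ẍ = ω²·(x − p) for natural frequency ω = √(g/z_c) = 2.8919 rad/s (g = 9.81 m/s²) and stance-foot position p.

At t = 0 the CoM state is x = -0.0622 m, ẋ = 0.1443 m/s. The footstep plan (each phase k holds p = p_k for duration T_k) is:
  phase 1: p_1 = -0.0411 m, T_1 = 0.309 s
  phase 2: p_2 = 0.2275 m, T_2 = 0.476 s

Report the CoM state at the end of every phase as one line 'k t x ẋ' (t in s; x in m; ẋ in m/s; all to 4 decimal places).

phase 1: p=-0.0411, T=0.309, ωT=0.893597, cosh=1.426543, sinh=1.017362; start (x,ẋ)=(-0.062200, 0.144300) → end (x,ẋ)=(-0.020436, 0.143772)
phase 2: p=0.2275, T=0.476, ωT=1.376544, cosh=2.106820, sinh=1.854370; start (x,ẋ)=(-0.020436, 0.143772) → end (x,ẋ)=(-0.202665, -1.026692)

1 0.3090 -0.0204 0.1438
2 0.7850 -0.2027 -1.0267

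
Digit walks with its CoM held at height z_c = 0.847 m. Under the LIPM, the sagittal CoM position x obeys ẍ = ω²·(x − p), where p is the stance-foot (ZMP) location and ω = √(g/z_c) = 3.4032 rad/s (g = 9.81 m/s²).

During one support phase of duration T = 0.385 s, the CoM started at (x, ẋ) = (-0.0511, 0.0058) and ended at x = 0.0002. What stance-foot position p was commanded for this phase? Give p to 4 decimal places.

ωT = 3.4032·0.385 = 1.310232; cosh(ωT) = 1.988396, sinh(ωT) = 1.718638
x(T) = p + (x₀−p)·cosh(ωT) + (ẋ₀/ω)·sinh(ωT) ⇒ p·(1 − cosh) = x(T) − x₀·cosh − (ẋ₀/ω)·sinh
numerator   = 0.0002 − (-0.0511)·1.988396 − (0.0058/3.4032)·1.718638 = 0.098878
denominator = 1 − 1.988396 = -0.988396
p = 0.098878 / -0.988396 = -0.1000

p = -0.1000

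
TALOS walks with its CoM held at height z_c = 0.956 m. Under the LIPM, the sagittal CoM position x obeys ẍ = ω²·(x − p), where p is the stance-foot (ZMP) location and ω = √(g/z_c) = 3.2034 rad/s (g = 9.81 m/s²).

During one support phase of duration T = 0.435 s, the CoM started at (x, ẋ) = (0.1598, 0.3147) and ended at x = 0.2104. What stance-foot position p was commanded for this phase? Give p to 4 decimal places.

p = 0.2785

ωT = 3.2034·0.435 = 1.393479; cosh(ωT) = 2.138526, sinh(ωT) = 1.890316
x(T) = p + (x₀−p)·cosh(ωT) + (ẋ₀/ω)·sinh(ωT) ⇒ p·(1 − cosh) = x(T) − x₀·cosh − (ẋ₀/ω)·sinh
numerator   = 0.2104 − (0.1598)·2.138526 − (0.3147/3.2034)·1.890316 = -0.317040
denominator = 1 − 2.138526 = -1.138526
p = -0.317040 / -1.138526 = 0.2785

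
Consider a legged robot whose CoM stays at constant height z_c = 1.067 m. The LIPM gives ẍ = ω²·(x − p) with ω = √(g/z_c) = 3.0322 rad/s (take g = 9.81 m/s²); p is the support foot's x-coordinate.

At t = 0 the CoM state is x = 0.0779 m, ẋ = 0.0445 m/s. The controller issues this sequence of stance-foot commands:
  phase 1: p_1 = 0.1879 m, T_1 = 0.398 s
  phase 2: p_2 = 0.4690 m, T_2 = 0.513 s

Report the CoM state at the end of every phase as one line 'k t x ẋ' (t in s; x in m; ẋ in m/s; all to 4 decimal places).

phase 1: p=0.1879, T=0.398, ωT=1.206816, cosh=1.820986, sinh=1.521837; start (x,ẋ)=(0.077900, 0.044500) → end (x,ẋ)=(0.009926, -0.426563)
phase 2: p=0.4690, T=0.513, ωT=1.555519, cosh=2.474311, sinh=2.263231; start (x,ẋ)=(0.009926, -0.426563) → end (x,ẋ)=(-0.985279, -4.205878)

1 0.3980 0.0099 -0.4266
2 0.9110 -0.9853 -4.2059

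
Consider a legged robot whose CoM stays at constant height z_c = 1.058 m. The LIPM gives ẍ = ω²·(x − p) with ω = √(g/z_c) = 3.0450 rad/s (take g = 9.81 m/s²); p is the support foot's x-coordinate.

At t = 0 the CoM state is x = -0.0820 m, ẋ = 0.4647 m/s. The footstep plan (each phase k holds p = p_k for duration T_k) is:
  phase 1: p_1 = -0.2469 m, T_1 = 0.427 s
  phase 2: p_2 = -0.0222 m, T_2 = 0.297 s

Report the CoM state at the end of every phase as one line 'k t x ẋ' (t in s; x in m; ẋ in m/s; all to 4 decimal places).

1 0.4270 0.3374 1.7691
2 0.7240 1.0948 3.6741

phase 1: p=-0.2469, T=0.427, ωT=1.300215, cosh=1.971279, sinh=1.698806; start (x,ẋ)=(-0.082000, 0.464700) → end (x,ẋ)=(0.337420, 1.769059)
phase 2: p=-0.0222, T=0.297, ωT=0.904365, cosh=1.437581, sinh=1.032782; start (x,ẋ)=(0.337420, 1.769059) → end (x,ẋ)=(1.094800, 3.674106)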